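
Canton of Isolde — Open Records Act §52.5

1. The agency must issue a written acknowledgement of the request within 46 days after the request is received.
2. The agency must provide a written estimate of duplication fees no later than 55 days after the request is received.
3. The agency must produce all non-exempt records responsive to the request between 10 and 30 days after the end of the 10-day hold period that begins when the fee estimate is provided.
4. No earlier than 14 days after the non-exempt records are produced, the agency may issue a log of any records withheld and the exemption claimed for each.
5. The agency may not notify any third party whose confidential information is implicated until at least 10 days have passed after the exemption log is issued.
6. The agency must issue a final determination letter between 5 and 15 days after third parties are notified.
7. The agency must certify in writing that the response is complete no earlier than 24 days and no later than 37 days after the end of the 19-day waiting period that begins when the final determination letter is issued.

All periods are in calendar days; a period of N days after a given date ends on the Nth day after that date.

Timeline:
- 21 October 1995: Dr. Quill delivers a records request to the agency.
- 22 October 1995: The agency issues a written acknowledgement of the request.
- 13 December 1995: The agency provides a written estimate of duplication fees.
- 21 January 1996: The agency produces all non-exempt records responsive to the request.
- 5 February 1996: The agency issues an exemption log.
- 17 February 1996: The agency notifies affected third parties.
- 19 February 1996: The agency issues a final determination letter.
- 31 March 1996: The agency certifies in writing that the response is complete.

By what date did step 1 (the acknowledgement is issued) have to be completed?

Step 1 runs from 21 October 1995, when the request is received. 46 days after 21 October 1995 is 6 December 1995.

6 December 1995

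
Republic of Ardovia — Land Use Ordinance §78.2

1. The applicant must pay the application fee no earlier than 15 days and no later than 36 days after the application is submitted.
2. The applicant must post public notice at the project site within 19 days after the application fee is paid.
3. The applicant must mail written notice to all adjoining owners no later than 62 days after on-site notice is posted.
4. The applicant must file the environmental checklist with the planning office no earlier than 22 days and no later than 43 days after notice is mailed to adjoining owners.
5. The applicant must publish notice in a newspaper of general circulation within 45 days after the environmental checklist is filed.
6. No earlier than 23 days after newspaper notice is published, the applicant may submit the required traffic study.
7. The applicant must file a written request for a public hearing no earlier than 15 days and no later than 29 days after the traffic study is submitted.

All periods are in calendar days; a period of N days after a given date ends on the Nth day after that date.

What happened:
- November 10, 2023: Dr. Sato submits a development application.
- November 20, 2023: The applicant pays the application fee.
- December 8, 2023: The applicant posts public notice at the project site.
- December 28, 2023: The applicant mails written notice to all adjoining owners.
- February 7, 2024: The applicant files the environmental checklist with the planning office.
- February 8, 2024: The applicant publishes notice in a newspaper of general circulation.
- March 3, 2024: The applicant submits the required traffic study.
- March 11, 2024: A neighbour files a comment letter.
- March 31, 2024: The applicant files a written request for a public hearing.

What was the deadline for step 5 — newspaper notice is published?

March 23, 2024

Step 5 runs from February 7, 2024, when the environmental checklist is filed. 45 days after February 7, 2024 is March 23, 2024.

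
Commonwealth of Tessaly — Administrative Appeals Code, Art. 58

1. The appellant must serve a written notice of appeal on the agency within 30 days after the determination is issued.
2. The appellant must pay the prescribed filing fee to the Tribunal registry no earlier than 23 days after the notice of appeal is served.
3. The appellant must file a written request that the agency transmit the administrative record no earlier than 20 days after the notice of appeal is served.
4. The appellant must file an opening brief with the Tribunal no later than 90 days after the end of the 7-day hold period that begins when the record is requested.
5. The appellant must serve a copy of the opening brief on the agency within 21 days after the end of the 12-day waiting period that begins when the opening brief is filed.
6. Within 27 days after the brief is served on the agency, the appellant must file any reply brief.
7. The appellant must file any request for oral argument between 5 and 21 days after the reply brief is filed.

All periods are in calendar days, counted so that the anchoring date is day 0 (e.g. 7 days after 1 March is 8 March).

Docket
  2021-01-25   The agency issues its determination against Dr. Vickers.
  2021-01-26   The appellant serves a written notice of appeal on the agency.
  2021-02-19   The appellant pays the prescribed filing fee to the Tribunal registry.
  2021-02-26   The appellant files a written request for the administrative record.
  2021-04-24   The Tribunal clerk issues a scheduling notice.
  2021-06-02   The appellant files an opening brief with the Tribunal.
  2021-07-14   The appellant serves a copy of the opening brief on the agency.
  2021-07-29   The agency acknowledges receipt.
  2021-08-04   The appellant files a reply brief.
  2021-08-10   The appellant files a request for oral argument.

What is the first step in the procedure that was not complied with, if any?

Step 5

Step 1 — counting 30 days from 2021-01-25 (when the determination is issued) gives a deadline of 2021-02-24; done 2021-01-26 — timely.
Step 2 — must wait 23 days from 2021-01-26 (when the notice of appeal is served), so not before 2021-02-18; done 2021-02-19, after the minimum wait.
Step 3 — must wait 20 days from 2021-01-26 (when the notice of appeal is served), so not before 2021-02-15; done 2021-02-26 — permitted.
Step 4 — counting 90 days from 2021-03-05 (end of the 7-day hold period, which began when the record is requested on 2021-02-26) gives a deadline of 2021-06-03; 2021-06-02 is within that limit.
Step 5 — counting 21 days from 2021-06-14 (end of the 12-day waiting period, which began when the opening brief is filed on 2021-06-02) gives a deadline of 2021-07-05; not done until 2021-07-14, 9 days after the deadline.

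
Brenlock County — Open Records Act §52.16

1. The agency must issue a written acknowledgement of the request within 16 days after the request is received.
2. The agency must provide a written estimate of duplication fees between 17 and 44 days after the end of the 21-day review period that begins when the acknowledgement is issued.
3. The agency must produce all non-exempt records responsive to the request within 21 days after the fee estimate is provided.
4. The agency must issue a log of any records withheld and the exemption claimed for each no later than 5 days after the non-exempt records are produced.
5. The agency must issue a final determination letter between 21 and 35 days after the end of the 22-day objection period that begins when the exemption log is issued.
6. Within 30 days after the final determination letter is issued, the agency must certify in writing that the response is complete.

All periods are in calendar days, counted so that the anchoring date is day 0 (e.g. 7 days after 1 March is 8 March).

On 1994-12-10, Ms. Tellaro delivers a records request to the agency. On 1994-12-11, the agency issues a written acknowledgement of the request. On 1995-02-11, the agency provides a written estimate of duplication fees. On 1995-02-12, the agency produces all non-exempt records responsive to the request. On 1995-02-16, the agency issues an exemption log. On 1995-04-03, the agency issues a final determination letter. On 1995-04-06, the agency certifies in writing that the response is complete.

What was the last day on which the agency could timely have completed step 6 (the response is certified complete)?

1995-05-03

Step 6 runs from 1995-04-03, when the final determination letter is issued. 30 days after 1995-04-03 is 1995-05-03.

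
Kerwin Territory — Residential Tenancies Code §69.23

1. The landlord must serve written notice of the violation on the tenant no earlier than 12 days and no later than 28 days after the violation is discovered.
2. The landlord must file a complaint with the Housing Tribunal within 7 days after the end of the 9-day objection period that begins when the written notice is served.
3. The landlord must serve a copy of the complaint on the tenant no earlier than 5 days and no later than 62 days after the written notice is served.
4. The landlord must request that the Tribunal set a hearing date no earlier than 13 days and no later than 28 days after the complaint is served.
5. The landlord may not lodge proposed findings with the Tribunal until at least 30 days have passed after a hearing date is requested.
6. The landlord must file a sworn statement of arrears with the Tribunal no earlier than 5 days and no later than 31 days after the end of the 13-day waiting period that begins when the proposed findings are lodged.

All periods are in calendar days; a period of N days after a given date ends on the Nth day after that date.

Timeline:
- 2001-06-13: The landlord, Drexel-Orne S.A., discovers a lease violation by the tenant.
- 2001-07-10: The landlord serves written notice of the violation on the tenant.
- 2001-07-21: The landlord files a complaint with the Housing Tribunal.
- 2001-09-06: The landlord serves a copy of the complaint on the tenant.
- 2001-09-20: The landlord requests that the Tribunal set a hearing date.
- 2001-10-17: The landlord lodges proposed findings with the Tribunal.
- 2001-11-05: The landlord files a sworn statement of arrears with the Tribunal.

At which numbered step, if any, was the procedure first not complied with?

Step 1: the window is 12–28 days after 2001-06-13 (when the violation is discovered), so 2001-06-25 through 2001-07-11; done 2001-07-10, which is between those dates.
Step 2: 7 days after 2001-07-19 (end of the 9-day objection period, which began when the written notice is served on 2001-07-10) is 2001-07-26; 2001-07-21 is within that limit.
Step 3: the window is 5–62 days after 2001-07-10 (when the written notice is served), so 2001-07-15 through 2001-09-10; done 2001-09-06 — within the window.
Step 4: the window is 13–28 days after 2001-09-06 (when the complaint is served), so 2001-09-19 through 2001-10-04; done 2001-09-20 — within the window.
Step 5: the earliest permitted date is 30 days after 2001-09-20 (when a hearing date is requested), i.e. 2001-10-20; done 2001-10-17 — 3 days too early.
The analysis stops there.

Step 5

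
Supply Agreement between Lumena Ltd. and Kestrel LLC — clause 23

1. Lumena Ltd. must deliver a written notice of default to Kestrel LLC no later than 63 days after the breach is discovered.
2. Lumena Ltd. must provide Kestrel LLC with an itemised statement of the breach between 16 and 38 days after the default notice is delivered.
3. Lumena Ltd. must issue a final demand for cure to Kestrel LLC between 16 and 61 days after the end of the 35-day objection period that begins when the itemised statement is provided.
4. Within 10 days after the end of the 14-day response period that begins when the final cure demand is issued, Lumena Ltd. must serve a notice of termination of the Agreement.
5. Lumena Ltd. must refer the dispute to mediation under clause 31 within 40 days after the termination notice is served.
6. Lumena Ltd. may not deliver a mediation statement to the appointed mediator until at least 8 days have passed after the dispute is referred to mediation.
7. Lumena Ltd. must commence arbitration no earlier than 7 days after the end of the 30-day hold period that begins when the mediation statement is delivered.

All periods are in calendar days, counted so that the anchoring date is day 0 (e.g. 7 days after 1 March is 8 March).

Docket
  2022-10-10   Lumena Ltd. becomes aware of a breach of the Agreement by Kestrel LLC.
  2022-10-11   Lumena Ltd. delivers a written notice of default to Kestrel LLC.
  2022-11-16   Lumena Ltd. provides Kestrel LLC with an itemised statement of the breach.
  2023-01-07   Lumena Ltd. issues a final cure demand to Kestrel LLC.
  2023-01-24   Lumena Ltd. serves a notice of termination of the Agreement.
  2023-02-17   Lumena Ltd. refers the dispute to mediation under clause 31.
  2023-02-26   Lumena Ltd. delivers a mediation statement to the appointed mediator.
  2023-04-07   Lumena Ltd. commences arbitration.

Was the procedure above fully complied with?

Step 1: 63 days after 2022-10-10 (when the breach is discovered) is 2022-12-12; completed 2022-10-11, before the deadline.
Step 2: the window is 16–38 days after 2022-10-11 (when the default notice is delivered), so 2022-10-27 through 2022-11-18; done 2022-11-16 — within the window.
Step 3: the window is 16–61 days after 2022-12-21 (end of the 35-day objection period, which began when the itemised statement is provided on 2022-11-16), so 2023-01-06 through 2023-02-20; 2023-01-07 falls inside that range.
Step 4: 10 days after 2023-01-21 (end of the 14-day response period, which began when the final cure demand is issued on 2023-01-07) is 2023-01-31; done 2023-01-24 — timely.
Step 5: 40 days after 2023-01-24 (when the termination notice is served) is 2023-03-05; 2023-02-17 is within that limit.
Step 6: the earliest permitted date is 8 days after 2023-02-17 (when the dispute is referred to mediation), i.e. 2023-02-25; 2023-02-26 is on or after that date.
Step 7: the earliest permitted date is 7 days after 2023-03-28 (end of the 30-day hold period, which began when the mediation statement is delivered on 2023-02-26), i.e. 2023-04-04; done 2023-04-07 — permitted.

Yes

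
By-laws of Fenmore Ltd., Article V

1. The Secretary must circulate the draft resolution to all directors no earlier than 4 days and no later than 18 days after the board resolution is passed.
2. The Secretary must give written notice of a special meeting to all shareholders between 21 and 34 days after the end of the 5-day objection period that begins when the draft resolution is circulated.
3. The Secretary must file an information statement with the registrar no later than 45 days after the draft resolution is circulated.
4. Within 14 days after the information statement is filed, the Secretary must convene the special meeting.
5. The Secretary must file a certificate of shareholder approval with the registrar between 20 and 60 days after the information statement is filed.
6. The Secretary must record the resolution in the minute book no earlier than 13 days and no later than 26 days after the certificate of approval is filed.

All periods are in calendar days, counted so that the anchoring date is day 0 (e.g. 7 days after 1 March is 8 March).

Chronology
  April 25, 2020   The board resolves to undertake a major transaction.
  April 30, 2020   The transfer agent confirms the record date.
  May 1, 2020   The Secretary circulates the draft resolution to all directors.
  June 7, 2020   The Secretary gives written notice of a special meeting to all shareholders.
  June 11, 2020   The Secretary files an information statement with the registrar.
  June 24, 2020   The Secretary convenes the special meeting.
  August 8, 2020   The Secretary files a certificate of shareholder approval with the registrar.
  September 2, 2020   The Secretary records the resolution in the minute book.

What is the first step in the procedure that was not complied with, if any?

None — every step was satisfied

Step 1 — 4 and 18 days from April 25, 2020 (when the board resolution is passed) are April 29, 2020 and May 13, 2020 respectively; done May 1, 2020 — within the window.
Step 2 — 21 and 34 days from May 6, 2020 (end of the 5-day objection period, which began when the draft resolution is circulated on May 1, 2020) are May 27, 2020 and June 9, 2020 respectively; done June 7, 2020 — within the window.
Step 3 — counting 45 days from May 1, 2020 (when the draft resolution is circulated) gives a deadline of June 15, 2020; done June 11, 2020 — timely.
Step 4 — counting 14 days from June 11, 2020 (when the information statement is filed) gives a deadline of June 25, 2020; completed June 24, 2020, before the deadline.
Step 5 — 20 and 60 days from June 11, 2020 (when the information statement is filed) are July 1, 2020 and August 10, 2020 respectively; done August 8, 2020 — within the window.
Step 6 — 13 and 26 days from August 8, 2020 (when the certificate of approval is filed) are August 21, 2020 and September 3, 2020 respectively; September 2, 2020 falls inside that range.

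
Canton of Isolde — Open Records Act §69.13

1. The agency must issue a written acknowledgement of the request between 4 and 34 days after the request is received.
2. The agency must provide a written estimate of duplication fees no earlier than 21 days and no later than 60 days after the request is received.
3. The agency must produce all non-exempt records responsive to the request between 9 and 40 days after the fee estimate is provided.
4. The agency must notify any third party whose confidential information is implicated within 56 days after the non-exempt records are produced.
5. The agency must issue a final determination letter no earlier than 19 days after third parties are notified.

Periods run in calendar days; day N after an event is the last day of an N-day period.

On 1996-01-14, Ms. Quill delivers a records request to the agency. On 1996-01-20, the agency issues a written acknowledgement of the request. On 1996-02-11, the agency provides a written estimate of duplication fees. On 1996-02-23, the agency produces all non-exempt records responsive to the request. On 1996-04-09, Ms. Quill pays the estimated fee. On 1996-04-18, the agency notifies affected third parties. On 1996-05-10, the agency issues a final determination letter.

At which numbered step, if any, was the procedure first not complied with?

Step 1: the window is 4–34 days after 1996-01-14 (when the request is received), so 1996-01-18 through 1996-02-17; done 1996-01-20 — within the window.
Step 2: the window is 21–60 days after 1996-01-14 (when the request is received), so 1996-02-04 through 1996-03-14; done 1996-02-11, which is between those dates.
Step 3: the window is 9–40 days after 1996-02-11 (when the fee estimate is provided), so 1996-02-20 through 1996-03-22; 1996-02-23 falls inside that range.
Step 4: 56 days after 1996-02-23 (when the non-exempt records are produced) is 1996-04-19; completed 1996-04-18, before the deadline.
Step 5: the earliest permitted date is 19 days after 1996-04-18 (when third parties are notified), i.e. 1996-05-07; 1996-05-10 is on or after that date.

None — every step was satisfied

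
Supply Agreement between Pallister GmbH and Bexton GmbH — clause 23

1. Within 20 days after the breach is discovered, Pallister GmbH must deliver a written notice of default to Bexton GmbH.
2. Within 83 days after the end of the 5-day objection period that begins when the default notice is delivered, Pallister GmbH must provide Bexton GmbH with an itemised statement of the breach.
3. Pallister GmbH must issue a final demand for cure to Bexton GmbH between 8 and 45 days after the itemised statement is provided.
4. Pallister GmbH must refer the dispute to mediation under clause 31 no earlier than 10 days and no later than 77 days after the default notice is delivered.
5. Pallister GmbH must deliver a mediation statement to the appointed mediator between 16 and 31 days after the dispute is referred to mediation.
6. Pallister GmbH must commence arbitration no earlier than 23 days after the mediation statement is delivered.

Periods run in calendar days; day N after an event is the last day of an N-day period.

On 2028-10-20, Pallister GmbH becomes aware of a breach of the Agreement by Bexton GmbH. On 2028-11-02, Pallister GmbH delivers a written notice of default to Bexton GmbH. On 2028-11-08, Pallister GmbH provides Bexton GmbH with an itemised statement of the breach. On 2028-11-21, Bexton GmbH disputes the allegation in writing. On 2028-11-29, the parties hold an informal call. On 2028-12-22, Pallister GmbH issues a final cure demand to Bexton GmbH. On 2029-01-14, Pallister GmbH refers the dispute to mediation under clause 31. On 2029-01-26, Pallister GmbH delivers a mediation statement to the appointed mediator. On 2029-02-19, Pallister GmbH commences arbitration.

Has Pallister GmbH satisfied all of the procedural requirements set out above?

No

Step 1 — counting 20 days from 2028-10-20 (when the breach is discovered) gives a deadline of 2028-11-09; 2028-11-02 is within that limit.
Step 2 — counting 83 days from 2028-11-07 (end of the 5-day objection period, which began when the default notice is delivered on 2028-11-02) gives a deadline of 2029-01-29; done 2028-11-08 — timely.
Step 3 — 8 and 45 days from 2028-11-08 (when the itemised statement is provided) are 2028-11-16 and 2028-12-23 respectively; 2028-12-22 falls inside that range.
Step 4 — 10 and 77 days from 2028-11-02 (when the default notice is delivered) are 2028-11-12 and 2029-01-18 respectively; done 2029-01-14 — within the window.
Step 5 — 16 and 31 days from 2029-01-14 (when the dispute is referred to mediation) are 2029-01-30 and 2029-02-14 respectively; done 2029-01-26 — 4 days before the window opened.
That is the first point of non-compliance.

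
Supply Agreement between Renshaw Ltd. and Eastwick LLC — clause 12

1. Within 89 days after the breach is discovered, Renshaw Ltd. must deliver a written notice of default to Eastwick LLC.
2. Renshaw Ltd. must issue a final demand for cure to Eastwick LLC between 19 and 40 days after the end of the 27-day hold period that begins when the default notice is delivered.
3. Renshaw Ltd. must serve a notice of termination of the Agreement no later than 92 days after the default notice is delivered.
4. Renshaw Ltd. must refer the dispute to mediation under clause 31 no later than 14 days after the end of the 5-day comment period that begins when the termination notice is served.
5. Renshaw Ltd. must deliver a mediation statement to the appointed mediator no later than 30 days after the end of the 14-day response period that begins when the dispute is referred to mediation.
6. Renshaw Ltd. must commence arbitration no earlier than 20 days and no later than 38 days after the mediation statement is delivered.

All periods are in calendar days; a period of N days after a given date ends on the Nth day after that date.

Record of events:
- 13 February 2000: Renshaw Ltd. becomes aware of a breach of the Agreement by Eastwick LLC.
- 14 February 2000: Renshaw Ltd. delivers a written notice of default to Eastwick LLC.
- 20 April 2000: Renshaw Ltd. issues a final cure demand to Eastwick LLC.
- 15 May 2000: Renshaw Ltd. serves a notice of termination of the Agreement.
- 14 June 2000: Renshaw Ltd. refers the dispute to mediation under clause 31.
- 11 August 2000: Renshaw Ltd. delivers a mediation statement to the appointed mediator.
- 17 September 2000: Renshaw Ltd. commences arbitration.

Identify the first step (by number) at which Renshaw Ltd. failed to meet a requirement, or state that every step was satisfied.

Step 1: 89 days after 13 February 2000 (when the breach is discovered) is 12 May 2000; done 14 February 2000 — timely.
Step 2: the window is 19–40 days after 12 March 2000 (end of the 27-day hold period, which began when the default notice is delivered on 14 February 2000), so 31 March 2000 through 21 April 2000; done 20 April 2000 — within the window.
Step 3: 92 days after 14 February 2000 (when the default notice is delivered) is 16 May 2000; 15 May 2000 is within that limit.
Step 4: 14 days after 20 May 2000 (end of the 5-day comment period, which began when the termination notice is served on 15 May 2000) is 3 June 2000; done 14 June 2000 — 11 days late.
That is the first point of non-compliance.

Step 4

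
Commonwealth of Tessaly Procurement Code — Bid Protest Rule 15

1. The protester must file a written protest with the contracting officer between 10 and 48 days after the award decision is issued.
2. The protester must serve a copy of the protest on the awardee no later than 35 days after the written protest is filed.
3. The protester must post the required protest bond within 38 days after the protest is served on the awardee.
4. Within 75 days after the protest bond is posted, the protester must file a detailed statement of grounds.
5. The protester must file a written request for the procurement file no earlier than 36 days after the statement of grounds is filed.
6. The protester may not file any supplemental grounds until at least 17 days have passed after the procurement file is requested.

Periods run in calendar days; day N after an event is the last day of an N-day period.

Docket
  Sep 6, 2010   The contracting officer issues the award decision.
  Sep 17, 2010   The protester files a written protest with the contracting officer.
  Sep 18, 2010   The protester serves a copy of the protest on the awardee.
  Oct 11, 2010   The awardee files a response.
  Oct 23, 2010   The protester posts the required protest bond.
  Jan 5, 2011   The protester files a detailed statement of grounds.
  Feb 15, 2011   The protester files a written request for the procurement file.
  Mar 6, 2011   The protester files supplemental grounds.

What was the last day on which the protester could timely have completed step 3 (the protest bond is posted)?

Oct 26, 2010

Step 3 runs from Sep 18, 2010, when the protest is served on the awardee. 38 days after Sep 18, 2010 is Oct 26, 2010.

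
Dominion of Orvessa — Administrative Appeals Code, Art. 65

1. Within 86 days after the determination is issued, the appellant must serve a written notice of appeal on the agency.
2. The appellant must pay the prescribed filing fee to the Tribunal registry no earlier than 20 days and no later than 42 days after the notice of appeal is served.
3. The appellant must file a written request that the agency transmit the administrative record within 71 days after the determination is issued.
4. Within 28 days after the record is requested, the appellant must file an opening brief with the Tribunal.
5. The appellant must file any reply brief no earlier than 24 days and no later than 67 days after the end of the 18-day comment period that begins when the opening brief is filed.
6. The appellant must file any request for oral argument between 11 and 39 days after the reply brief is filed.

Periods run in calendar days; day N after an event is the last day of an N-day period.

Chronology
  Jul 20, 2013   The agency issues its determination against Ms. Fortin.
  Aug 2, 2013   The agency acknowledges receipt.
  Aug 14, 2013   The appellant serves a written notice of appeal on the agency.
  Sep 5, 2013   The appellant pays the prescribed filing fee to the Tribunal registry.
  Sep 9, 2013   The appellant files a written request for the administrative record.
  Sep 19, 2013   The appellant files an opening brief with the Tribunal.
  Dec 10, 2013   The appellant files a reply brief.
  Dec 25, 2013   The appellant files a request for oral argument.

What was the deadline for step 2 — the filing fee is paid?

Step 2 runs from Aug 14, 2013, when the notice of appeal is served. The window is 20–42 days after Aug 14, 2013; it closes on Sep 25, 2013.

Sep 25, 2013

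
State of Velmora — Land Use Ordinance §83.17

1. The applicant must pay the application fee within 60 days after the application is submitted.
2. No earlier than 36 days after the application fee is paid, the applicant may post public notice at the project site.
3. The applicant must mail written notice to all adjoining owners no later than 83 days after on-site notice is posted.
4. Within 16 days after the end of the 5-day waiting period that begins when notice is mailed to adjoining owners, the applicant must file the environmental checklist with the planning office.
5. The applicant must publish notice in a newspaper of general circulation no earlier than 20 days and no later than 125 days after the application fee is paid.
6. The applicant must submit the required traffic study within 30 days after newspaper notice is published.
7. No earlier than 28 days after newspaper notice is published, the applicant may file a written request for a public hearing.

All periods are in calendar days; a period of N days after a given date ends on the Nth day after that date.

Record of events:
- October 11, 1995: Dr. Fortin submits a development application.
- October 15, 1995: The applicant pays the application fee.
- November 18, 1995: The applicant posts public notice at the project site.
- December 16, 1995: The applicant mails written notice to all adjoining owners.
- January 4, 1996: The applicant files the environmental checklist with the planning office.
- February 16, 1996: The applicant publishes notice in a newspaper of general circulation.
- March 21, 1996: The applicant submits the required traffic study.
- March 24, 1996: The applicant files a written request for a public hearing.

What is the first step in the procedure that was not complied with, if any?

Step 2

Step 1 — counting 60 days from October 11, 1995 (when the application is submitted) gives a deadline of December 10, 1995; done October 15, 1995 — timely.
Step 2 — must wait 36 days from October 15, 1995 (when the application fee is paid), so not before November 20, 1995; acted on November 18, 1995, 2 days prematurely.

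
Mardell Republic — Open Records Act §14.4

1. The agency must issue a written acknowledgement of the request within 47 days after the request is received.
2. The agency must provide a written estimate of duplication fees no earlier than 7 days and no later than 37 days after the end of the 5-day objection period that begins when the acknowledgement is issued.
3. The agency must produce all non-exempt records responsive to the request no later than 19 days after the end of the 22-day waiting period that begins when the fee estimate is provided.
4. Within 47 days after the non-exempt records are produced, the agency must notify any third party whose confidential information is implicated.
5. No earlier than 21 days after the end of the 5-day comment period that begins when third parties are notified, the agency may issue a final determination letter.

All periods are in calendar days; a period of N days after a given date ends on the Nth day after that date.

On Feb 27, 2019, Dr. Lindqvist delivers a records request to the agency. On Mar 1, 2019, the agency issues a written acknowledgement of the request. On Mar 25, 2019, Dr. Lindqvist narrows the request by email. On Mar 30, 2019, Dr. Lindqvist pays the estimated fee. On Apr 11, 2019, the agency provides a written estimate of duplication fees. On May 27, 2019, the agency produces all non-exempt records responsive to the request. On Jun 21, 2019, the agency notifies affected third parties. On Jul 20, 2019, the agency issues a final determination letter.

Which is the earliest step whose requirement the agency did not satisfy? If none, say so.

Step 3

Step 1 — counting 47 days from Feb 27, 2019 (when the request is received) gives a deadline of Apr 15, 2019; completed Mar 1, 2019, before the deadline.
Step 2 — 7 and 37 days from Mar 6, 2019 (end of the 5-day objection period, which began when the acknowledgement is issued on Mar 1, 2019) are Mar 13, 2019 and Apr 12, 2019 respectively; done Apr 11, 2019, which is between those dates.
Step 3 — counting 19 days from May 3, 2019 (end of the 22-day waiting period, which began when the fee estimate is provided on Apr 11, 2019) gives a deadline of May 22, 2019; May 27, 2019 misses that deadline by 5 days.
That is the first point of non-compliance.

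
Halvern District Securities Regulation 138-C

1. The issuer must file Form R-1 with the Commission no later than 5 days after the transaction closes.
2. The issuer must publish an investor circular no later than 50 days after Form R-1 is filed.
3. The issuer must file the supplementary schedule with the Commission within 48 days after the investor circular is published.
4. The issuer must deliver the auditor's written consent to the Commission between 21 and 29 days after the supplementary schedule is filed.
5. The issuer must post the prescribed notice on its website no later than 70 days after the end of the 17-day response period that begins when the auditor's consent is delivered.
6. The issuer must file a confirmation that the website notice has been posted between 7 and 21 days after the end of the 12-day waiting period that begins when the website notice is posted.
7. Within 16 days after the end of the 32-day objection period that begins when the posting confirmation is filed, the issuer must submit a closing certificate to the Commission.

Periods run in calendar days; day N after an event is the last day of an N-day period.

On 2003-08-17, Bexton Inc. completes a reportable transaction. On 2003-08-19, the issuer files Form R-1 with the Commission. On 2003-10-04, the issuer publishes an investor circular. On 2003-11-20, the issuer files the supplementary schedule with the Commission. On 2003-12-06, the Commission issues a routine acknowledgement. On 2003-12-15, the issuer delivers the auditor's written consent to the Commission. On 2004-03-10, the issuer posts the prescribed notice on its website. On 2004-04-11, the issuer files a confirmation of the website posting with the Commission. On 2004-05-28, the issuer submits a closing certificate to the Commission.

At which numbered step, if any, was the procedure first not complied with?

Step 1: 5 days after 2003-08-17 (when the transaction closes) is 2003-08-22; done 2003-08-19 — timely.
Step 2: 50 days after 2003-08-19 (when Form R-1 is filed) is 2003-10-08; 2003-10-04 is within that limit.
Step 3: 48 days after 2003-10-04 (when the investor circular is published) is 2003-11-21; completed 2003-11-20, before the deadline.
Step 4: the window is 21–29 days after 2003-11-20 (when the supplementary schedule is filed), so 2003-12-11 through 2003-12-19; done 2003-12-15, which is between those dates.
Step 5: 70 days after 2004-01-01 (end of the 17-day response period, which began when the auditor's consent is delivered on 2003-12-15) is 2004-03-11; done 2004-03-10 — timely.
Step 6: the window is 7–21 days after 2004-03-22 (end of the 12-day waiting period, which began when the website notice is posted on 2004-03-10), so 2004-03-29 through 2004-04-12; 2004-04-11 falls inside that range.
Step 7: 16 days after 2004-05-13 (end of the 32-day objection period, which began when the posting confirmation is filed on 2004-04-11) is 2004-05-29; done 2004-05-28 — timely.

None — every step was satisfied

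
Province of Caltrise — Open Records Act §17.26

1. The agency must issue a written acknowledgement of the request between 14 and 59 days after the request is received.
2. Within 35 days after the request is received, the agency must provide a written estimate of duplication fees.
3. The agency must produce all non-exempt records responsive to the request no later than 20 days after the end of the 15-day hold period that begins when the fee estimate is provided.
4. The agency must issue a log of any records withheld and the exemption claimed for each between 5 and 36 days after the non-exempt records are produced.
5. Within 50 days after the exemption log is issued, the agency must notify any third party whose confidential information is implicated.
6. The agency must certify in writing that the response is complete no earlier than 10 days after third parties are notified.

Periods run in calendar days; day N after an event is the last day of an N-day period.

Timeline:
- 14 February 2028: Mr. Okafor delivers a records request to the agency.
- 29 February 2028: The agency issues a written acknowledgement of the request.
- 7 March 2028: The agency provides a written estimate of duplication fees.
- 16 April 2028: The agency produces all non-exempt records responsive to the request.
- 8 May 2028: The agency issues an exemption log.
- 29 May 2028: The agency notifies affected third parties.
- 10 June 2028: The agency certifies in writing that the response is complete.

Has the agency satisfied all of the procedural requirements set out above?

Step 1 — 14 and 59 days from 14 February 2028 (when the request is received) are 28 February 2028 and 13 April 2028 respectively; done 29 February 2028, which is between those dates.
Step 2 — counting 35 days from 14 February 2028 (when the request is received) gives a deadline of 20 March 2028; completed 7 March 2028, before the deadline.
Step 3 — counting 20 days from 22 March 2028 (end of the 15-day hold period, which began when the fee estimate is provided on 7 March 2028) gives a deadline of 11 April 2028; done 16 April 2028 — 5 days late.
The procedure was therefore not followed at step 3.

No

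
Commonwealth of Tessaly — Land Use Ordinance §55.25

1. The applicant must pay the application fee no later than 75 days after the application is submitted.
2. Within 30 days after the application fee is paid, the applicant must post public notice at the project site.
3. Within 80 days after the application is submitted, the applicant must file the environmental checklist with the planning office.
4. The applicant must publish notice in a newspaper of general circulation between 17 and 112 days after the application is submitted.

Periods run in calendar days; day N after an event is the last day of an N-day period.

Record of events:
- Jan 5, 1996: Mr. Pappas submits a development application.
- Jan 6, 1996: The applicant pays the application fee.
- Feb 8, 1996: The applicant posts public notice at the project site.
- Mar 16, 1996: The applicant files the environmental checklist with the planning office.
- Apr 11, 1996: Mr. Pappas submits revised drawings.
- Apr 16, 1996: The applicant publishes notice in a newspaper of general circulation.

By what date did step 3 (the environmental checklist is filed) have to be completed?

Mar 25, 1996

Step 3 runs from Jan 5, 1996, when the application is submitted. 80 days after Jan 5, 1996 is Mar 25, 1996.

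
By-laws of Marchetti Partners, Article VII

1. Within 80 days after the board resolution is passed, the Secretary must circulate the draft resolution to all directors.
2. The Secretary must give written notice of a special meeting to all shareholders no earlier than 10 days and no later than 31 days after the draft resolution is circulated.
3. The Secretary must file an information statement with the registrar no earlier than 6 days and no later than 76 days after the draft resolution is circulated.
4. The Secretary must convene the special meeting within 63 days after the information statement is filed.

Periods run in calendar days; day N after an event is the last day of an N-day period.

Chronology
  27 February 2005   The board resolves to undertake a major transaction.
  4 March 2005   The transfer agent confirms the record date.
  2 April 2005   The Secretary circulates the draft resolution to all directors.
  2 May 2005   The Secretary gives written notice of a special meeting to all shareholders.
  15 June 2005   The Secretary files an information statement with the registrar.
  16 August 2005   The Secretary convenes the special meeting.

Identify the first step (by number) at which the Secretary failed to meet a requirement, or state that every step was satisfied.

None — every step was satisfied

(1) due by 27 February 2005 + 80 days = 18 May 2005; done 2 April 2005 — timely.
(2) the permitted window runs from 2 April 2005 + 10 = 12 April 2005 to 2 April 2005 + 31 = 3 May 2005; done 2 May 2005 — within the window.
(3) the permitted window runs from 2 April 2005 + 6 = 8 April 2005 to 2 April 2005 + 76 = 17 June 2005; done 15 June 2005, which is between those dates.
(4) due by 15 June 2005 + 63 days = 17 August 2005; completed 16 August 2005, before the deadline.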